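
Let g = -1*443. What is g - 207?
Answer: -650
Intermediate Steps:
g = -443
g - 207 = -443 - 207 = -650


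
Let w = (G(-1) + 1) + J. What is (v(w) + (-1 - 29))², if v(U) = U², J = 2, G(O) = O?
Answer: 676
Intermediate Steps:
w = 2 (w = (-1 + 1) + 2 = 0 + 2 = 2)
(v(w) + (-1 - 29))² = (2² + (-1 - 29))² = (4 - 30)² = (-26)² = 676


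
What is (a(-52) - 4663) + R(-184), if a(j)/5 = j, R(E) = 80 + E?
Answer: -5027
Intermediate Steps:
a(j) = 5*j
(a(-52) - 4663) + R(-184) = (5*(-52) - 4663) + (80 - 184) = (-260 - 4663) - 104 = -4923 - 104 = -5027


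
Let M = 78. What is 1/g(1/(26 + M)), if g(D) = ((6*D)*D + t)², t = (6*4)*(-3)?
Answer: 29246464/151611333129 ≈ 0.00019290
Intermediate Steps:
t = -72 (t = 24*(-3) = -72)
g(D) = (-72 + 6*D²)² (g(D) = ((6*D)*D - 72)² = (6*D² - 72)² = (-72 + 6*D²)²)
1/g(1/(26 + M)) = 1/(36*(-12 + (1/(26 + 78))²)²) = 1/(36*(-12 + (1/104)²)²) = 1/(36*(-12 + 1/10816)²) = 1/(36*(-129791/10816)²) = 1/(36*(16845703681/116985856)) = 1/(151611333129/29246464) = 29246464/151611333129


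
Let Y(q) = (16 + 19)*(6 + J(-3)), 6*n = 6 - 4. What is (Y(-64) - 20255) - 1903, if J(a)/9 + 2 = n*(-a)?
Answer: -22263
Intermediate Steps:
n = ⅓ (n = (6 - 4)/6 = (⅙)*2 = ⅓ ≈ 0.33333)
J(a) = -18 - 3*a (J(a) = -18 + 9*((-a)/3) = -18 + 9*(-a/3) = -18 - 3*a)
Y(q) = -105 (Y(q) = (16 + 19)*(6 + (-18 - 3*(-3))) = 35*(6 + (-18 + 9)) = 35*(6 - 9) = 35*(-3) = -105)
(Y(-64) - 20255) - 1903 = (-105 - 20255) - 1903 = -20360 - 1903 = -22263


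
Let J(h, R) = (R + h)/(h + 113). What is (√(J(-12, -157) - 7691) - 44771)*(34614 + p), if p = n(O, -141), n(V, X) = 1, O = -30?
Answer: -1549748165 + 553840*I*√306535/101 ≈ -1.5497e+9 + 3.036e+6*I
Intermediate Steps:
p = 1
J(h, R) = (R + h)/(113 + h)
(√(J(-12, -157) - 7691) - 44771)*(34614 + p) = (√((-157 - 12)/(113 - 12) - 7691) - 44771)*(34614 + 1) = (√(-169/101 - 7691) - 44771)*34615 = (√(-776960/101) - 44771)*34615 = (16*I*√306535/101 - 44771)*34615 = (-44771 + 16*I*√306535/101)*34615 = -1549748165 + 553840*I*√306535/101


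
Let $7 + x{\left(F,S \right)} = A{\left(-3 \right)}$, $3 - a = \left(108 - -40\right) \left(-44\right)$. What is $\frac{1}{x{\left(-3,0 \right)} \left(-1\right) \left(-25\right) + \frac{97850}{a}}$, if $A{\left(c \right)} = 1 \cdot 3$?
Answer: $- \frac{1303}{110730} \approx -0.011767$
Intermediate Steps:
$a = 6515$ ($a = 3 - \left(108 - -40\right) \left(-44\right) = 3 - \left(108 + 40\right) \left(-44\right) = 3 - 148 \left(-44\right) = 3 - -6512 = 3 + 6512 = 6515$)
$A{\left(c \right)} = 3$
$x{\left(F,S \right)} = -4$ ($x{\left(F,S \right)} = -7 + 3 = -4$)
$\frac{1}{x{\left(-3,0 \right)} \left(-1\right) \left(-25\right) + \frac{97850}{a}} = \frac{1}{\left(-4\right) \left(-1\right) \left(-25\right) + \frac{97850}{6515}} = \frac{1}{4 \left(-25\right) + 97850 \cdot \frac{1}{6515}} = \frac{1}{-100 + \frac{19570}{1303}} = \frac{1}{- \frac{110730}{1303}} = - \frac{1303}{110730}$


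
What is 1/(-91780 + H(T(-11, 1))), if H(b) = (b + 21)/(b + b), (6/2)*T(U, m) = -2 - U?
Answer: -1/91776 ≈ -1.0896e-5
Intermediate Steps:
T(U, m) = -⅔ - U/3 (T(U, m) = (-2 - U)/3 = -⅔ - U/3)
H(b) = (21 + b)/(2*b) (H(b) = (21 + b)/((2*b)) = (21 + b)*(1/(2*b)) = (21 + b)/(2*b))
1/(-91780 + H(T(-11, 1))) = 1/(-91780 + (21 + (-⅔ - ⅓*(-11)))/(2*(-⅔ - ⅓*(-11)))) = 1/(-91780 + (21 + (-⅔ + 11/3))/(2*(-⅔ + 11/3))) = 1/(-91780 + (½)*(21 + 3)/3) = 1/(-91780 + (½)*(⅓)*24) = 1/(-91780 + 4) = 1/(-91776) = -1/91776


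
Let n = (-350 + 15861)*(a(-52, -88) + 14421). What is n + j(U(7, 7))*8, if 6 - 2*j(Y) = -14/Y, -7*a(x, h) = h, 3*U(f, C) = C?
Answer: 1567154221/7 ≈ 2.2388e+8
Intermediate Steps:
U(f, C) = C/3
a(x, h) = -h/7
j(Y) = 3 + 7/Y (j(Y) = 3 - (-7)/Y = 3 + 7/Y)
n = 1567153885/7 (n = (-350 + 15861)*(-⅐*(-88) + 14421) = 15511*(88/7 + 14421) = 15511*(101035/7) = 1567153885/7 ≈ 2.2388e+8)
n + j(U(7, 7))*8 = 1567153885/7 + (3 + 7/(((⅓)*7)))*8 = 1567153885/7 + (3 + 7/(7/3))*8 = 1567153885/7 + (3 + 7*(3/7))*8 = 1567153885/7 + (3 + 3)*8 = 1567153885/7 + 6*8 = 1567153885/7 + 48 = 1567154221/7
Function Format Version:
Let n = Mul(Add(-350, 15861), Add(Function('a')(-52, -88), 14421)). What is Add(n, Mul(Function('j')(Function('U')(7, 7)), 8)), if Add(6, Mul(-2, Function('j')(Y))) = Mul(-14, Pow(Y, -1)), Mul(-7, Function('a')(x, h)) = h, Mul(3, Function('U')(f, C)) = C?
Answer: Rational(1567154221, 7) ≈ 2.2388e+8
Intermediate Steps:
Function('U')(f, C) = Mul(Rational(1, 3), C)
Function('a')(x, h) = Mul(Rational(-1, 7), h)
Function('j')(Y) = Add(3, Mul(7, Pow(Y, -1))) (Function('j')(Y) = Add(3, Mul(Rational(-1, 2), Mul(-14, Pow(Y, -1)))) = Add(3, Mul(7, Pow(Y, -1))))
n = Rational(1567153885, 7) (n = Mul(Add(-350, 15861), Add(Mul(Rational(-1, 7), -88), 14421)) = Mul(15511, Add(Rational(88, 7), 14421)) = Mul(15511, Rational(101035, 7)) = Rational(1567153885, 7) ≈ 2.2388e+8)
Add(n, Mul(Function('j')(Function('U')(7, 7)), 8)) = Add(Rational(1567153885, 7), Mul(Add(3, Mul(7, Pow(Mul(Rational(1, 3), 7), -1))), 8)) = Add(Rational(1567153885, 7), Mul(Add(3, Mul(7, Pow(Rational(7, 3), -1))), 8)) = Add(Rational(1567153885, 7), Mul(Add(3, Mul(7, Rational(3, 7))), 8)) = Add(Rational(1567153885, 7), Mul(Add(3, 3), 8)) = Add(Rational(1567153885, 7), Mul(6, 8)) = Add(Rational(1567153885, 7), 48) = Rational(1567154221, 7)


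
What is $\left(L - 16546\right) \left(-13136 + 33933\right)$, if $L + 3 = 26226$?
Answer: $201252569$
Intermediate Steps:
$L = 26223$ ($L = -3 + 26226 = 26223$)
$\left(L - 16546\right) \left(-13136 + 33933\right) = \left(26223 - 16546\right) \left(-13136 + 33933\right) = 9677 \cdot 20797 = 201252569$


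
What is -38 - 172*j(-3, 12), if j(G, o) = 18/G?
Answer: 994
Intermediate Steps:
-38 - 172*j(-3, 12) = -38 - 3096/(-3) = -38 - 3096*(-1)/3 = -38 - 172*(-6) = -38 + 1032 = 994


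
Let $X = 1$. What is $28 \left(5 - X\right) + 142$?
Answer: $254$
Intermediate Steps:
$28 \left(5 - X\right) + 142 = 28 \left(5 - 1\right) + 142 = 28 \cdot 4 + 142 = 112 + 142 = 254$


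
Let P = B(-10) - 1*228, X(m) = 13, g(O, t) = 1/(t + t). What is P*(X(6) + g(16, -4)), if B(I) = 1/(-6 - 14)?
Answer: -469783/160 ≈ -2936.1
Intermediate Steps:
g(O, t) = 1/(2*t)
B(I) = -1/20 (B(I) = 1/(-20) = -1/20)
P = -4561/20 (P = -1/20 - 1*228 = -1/20 - 228 = -4561/20 ≈ -228.05)
P*(X(6) + g(16, -4)) = -4561*(13 + (1/2)/(-4))/20 = -4561*(13 + (1/2)*(-1/4))/20 = -4561*(13 - 1/8)/20 = -4561/20*103/8 = -469783/160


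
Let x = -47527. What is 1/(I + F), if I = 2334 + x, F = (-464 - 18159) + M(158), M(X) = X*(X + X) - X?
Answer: -1/14046 ≈ -7.1195e-5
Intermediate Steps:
M(X) = -X + 2*X**2 (M(X) = X*(2*X) - X = 2*X**2 - X = -X + 2*X**2)
F = 31147 (F = (-464 - 18159) + 158*(-1 + 2*158) = -18623 + 158*(-1 + 316) = -18623 + 158*315 = -18623 + 49770 = 31147)
I = -45193 (I = 2334 - 47527 = -45193)
1/(I + F) = 1/(-45193 + 31147) = 1/(-14046) = -1/14046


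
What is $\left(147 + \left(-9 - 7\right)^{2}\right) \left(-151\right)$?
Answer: $-60853$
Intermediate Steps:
$\left(147 + \left(-9 - 7\right)^{2}\right) \left(-151\right) = \left(147 + \left(-16\right)^{2}\right) \left(-151\right) = \left(147 + 256\right) \left(-151\right) = 403 \left(-151\right) = -60853$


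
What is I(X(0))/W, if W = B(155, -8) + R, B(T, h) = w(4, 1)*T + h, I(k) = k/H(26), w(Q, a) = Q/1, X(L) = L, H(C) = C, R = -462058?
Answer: 0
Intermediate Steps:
w(Q, a) = Q (w(Q, a) = Q*1 = Q)
I(k) = k/26
B(T, h) = h + 4*T (B(T, h) = 4*T + h = h + 4*T)
W = -461446 (W = (-8 + 4*155) - 462058 = (-8 + 620) - 462058 = 612 - 462058 = -461446)
I(X(0))/W = ((1/26)*0)/(-461446) = 0*(-1/461446) = 0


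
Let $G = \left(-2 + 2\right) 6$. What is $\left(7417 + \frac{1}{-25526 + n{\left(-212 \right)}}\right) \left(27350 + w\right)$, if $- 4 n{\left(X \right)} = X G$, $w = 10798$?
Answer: $\frac{3611210628234}{12763} \approx 2.8294 \cdot 10^{8}$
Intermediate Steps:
$G = 0$ ($G = 0 \cdot 6 = 0$)
$n{\left(X \right)} = 0$ ($n{\left(X \right)} = - \frac{X 0}{4} = \left(- \frac{1}{4}\right) 0 = 0$)
$\left(7417 + \frac{1}{-25526 + n{\left(-212 \right)}}\right) \left(27350 + w\right) = \left(7417 + \frac{1}{-25526 + 0}\right) \left(27350 + 10798\right) = \left(7417 + \frac{1}{-25526}\right) 38148 = \left(7417 - \frac{1}{25526}\right) 38148 = \frac{189326341}{25526} \cdot 38148 = \frac{3611210628234}{12763}$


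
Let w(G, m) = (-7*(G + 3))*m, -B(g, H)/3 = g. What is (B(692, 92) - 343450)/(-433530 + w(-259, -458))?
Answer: 172763/627133 ≈ 0.27548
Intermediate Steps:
B(g, H) = -3*g
w(G, m) = m*(-21 - 7*G) (w(G, m) = (-7*(3 + G))*m = (-21 - 7*G)*m = m*(-21 - 7*G))
(B(692, 92) - 343450)/(-433530 + w(-259, -458)) = (-3*692 - 343450)/(-433530 - 7*(-458)*(3 - 259)) = (-2076 - 343450)/(-433530 - 7*(-458)*(-256)) = -345526/(-433530 - 820736) = -345526/(-1254266) = -345526*(-1/1254266) = 172763/627133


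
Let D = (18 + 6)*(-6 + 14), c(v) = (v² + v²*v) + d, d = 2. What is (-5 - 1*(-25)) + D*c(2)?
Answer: 2708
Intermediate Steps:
c(v) = 2 + v² + v³ (c(v) = (v² + v²*v) + 2 = (v² + v³) + 2 = 2 + v² + v³)
D = 192 (D = 24*8 = 192)
(-5 - 1*(-25)) + D*c(2) = (-5 - 1*(-25)) + 192*(2 + 2² + 2³) = (-5 + 25) + 192*(2 + 4 + 8) = 20 + 192*14 = 20 + 2688 = 2708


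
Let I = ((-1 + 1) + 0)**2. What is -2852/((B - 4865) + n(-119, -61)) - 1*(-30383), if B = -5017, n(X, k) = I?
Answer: 150123829/4941 ≈ 30383.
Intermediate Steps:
I = 0 (I = (0 + 0)**2 = 0**2 = 0)
n(X, k) = 0
-2852/((B - 4865) + n(-119, -61)) - 1*(-30383) = -2852/((-5017 - 4865) + 0) - 1*(-30383) = -2852/(-9882 + 0) + 30383 = -2852/(-9882) + 30383 = -2852*(-1/9882) + 30383 = 1426/4941 + 30383 = 150123829/4941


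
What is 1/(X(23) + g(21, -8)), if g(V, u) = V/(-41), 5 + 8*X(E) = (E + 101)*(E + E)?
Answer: 328/233491 ≈ 0.0014048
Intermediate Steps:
X(E) = -5/8 + E*(101 + E)/4 (X(E) = -5/8 + ((E + 101)*(E + E))/8 = -5/8 + ((101 + E)*(2*E))/8 = -5/8 + (2*E*(101 + E))/8 = -5/8 + E*(101 + E)/4)
g(V, u) = -V/41 (g(V, u) = V*(-1/41) = -V/41)
1/(X(23) + g(21, -8)) = 1/((-5/8 + (1/4)*23**2 + (101/4)*23) - 1/41*21) = 1/((-5/8 + (1/4)*529 + 2323/4) - 21/41) = 1/((-5/8 + 529/4 + 2323/4) - 21/41) = 1/(5699/8 - 21/41) = 1/(233491/328) = 328/233491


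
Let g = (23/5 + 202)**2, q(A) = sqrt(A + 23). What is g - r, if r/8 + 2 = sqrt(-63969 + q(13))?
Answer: 1067489/25 - 24*I*sqrt(7107) ≈ 42700.0 - 2023.3*I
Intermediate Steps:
q(A) = sqrt(23 + A)
g = 1067089/25 (g = ((1/5)*23 + 202)**2 = (23/5 + 202)**2 = (1033/5)**2 = 1067089/25 ≈ 42684.)
r = -16 + 24*I*sqrt(7107) (r = -16 + 8*sqrt(-63969 + sqrt(23 + 13)) = -16 + 8*sqrt(-63969 + sqrt(36)) = -16 + 8*sqrt(-63969 + 6) = -16 + 8*sqrt(-63963) = -16 + 8*(3*I*sqrt(7107)) = -16 + 24*I*sqrt(7107) ≈ -16.0 + 2023.3*I)
g - r = 1067089/25 - (-16 + 24*I*sqrt(7107)) = 1067089/25 + (16 - 24*I*sqrt(7107)) = 1067489/25 - 24*I*sqrt(7107)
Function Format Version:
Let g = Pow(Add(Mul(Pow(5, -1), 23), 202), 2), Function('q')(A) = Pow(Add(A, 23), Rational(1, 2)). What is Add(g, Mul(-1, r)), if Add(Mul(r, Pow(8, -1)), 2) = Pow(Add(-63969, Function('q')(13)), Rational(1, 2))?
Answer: Add(Rational(1067489, 25), Mul(-24, I, Pow(7107, Rational(1, 2)))) ≈ Add(42700., Mul(-2023.3, I))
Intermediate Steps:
Function('q')(A) = Pow(Add(23, A), Rational(1, 2))
g = Rational(1067089, 25) (g = Pow(Add(Mul(Rational(1, 5), 23), 202), 2) = Pow(Add(Rational(23, 5), 202), 2) = Pow(Rational(1033, 5), 2) = Rational(1067089, 25) ≈ 42684.)
r = Add(-16, Mul(24, I, Pow(7107, Rational(1, 2)))) (r = Add(-16, Mul(8, Pow(Add(-63969, Pow(Add(23, 13), Rational(1, 2))), Rational(1, 2)))) = Add(-16, Mul(8, Pow(Add(-63969, Pow(36, Rational(1, 2))), Rational(1, 2)))) = Add(-16, Mul(8, Pow(Add(-63969, 6), Rational(1, 2)))) = Add(-16, Mul(8, Pow(-63963, Rational(1, 2)))) = Add(-16, Mul(8, Mul(3, I, Pow(7107, Rational(1, 2))))) = Add(-16, Mul(24, I, Pow(7107, Rational(1, 2)))) ≈ Add(-16.000, Mul(2023.3, I)))
Add(g, Mul(-1, r)) = Add(Rational(1067089, 25), Mul(-1, Add(-16, Mul(24, I, Pow(7107, Rational(1, 2)))))) = Add(Rational(1067089, 25), Add(16, Mul(-24, I, Pow(7107, Rational(1, 2))))) = Add(Rational(1067489, 25), Mul(-24, I, Pow(7107, Rational(1, 2))))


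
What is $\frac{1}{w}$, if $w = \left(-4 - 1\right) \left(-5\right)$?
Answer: $\frac{1}{25} \approx 0.04$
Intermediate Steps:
$w = 25$ ($w = \left(-5\right) \left(-5\right) = 25$)
$\frac{1}{w} = \frac{1}{25}$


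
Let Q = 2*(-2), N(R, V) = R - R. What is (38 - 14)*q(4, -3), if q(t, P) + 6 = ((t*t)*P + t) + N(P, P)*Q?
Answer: -1200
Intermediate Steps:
N(R, V) = 0
Q = -4
q(t, P) = -6 + t + P*t² (q(t, P) = -6 + (((t*t)*P + t) + 0*(-4)) = -6 + ((t²*P + t) + 0) = -6 + ((P*t² + t) + 0) = -6 + ((t + P*t²) + 0) = -6 + (t + P*t²) = -6 + t + P*t²)
(38 - 14)*q(4, -3) = (38 - 14)*(-6 + 4 - 3*4²) = 24*(-6 + 4 - 3*16) = 24*(-6 + 4 - 48) = 24*(-50) = -1200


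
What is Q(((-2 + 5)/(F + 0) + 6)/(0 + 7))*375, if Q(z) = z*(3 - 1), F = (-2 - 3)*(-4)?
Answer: 9225/14 ≈ 658.93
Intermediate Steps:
F = 20 (F = -5*(-4) = 20)
Q(z) = 2*z (Q(z) = z*2 = 2*z)
Q(((-2 + 5)/(F + 0) + 6)/(0 + 7))*375 = (2*(((-2 + 5)/(20 + 0) + 6)/(0 + 7)))*375 = (2*((3/20 + 6)/7))*375 = (2*((3*(1/20) + 6)*(⅐)))*375 = (2*((3/20 + 6)*(⅐)))*375 = (2*((123/20)*(⅐)))*375 = (2*(123/140))*375 = (123/70)*375 = 9225/14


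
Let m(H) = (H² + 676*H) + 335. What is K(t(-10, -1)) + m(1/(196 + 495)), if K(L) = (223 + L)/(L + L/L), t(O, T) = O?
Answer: 447368605/1432443 ≈ 312.31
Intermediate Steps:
K(L) = (223 + L)/(1 + L) (K(L) = (223 + L)/(L + 1) = (223 + L)/(1 + L))
m(H) = 335 + H² + 676*H
K(t(-10, -1)) + m(1/(196 + 495)) = (223 - 10)/(1 - 10) + (335 + (1/(196 + 495))² + 676/(196 + 495)) = 213/(-9) + (335 + (1/691)² + 676/691) = -⅑*213 + (335 + (1/691)² + 676*(1/691)) = -71/3 + (335 + 1/477481 + 676/691) = -71/3 + 160423252/477481 = 447368605/1432443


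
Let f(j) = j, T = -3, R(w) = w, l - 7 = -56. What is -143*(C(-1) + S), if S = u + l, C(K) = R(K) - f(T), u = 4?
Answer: 6149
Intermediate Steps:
l = -49 (l = 7 - 56 = -49)
C(K) = 3 + K (C(K) = K - 1*(-3) = K + 3 = 3 + K)
S = -45 (S = 4 - 49 = -45)
-143*(C(-1) + S) = -143*((3 - 1) - 45) = -143*(2 - 45) = -143*(-43) = 6149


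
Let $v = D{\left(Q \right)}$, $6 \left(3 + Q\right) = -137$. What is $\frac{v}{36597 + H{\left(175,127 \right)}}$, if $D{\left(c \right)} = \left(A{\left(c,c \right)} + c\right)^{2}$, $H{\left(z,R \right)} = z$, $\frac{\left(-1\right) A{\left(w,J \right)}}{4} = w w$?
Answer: $\frac{2353705225}{11914128} \approx 197.56$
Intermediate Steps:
$Q = - \frac{155}{6}$ ($Q = -3 + \frac{1}{6} \left(-137\right) = -3 - \frac{137}{6} = - \frac{155}{6} \approx -25.833$)
$A{\left(w,J \right)} = - 4 w^{2}$ ($A{\left(w,J \right)} = - 4 w w = - 4 w^{2}$)
$D{\left(c \right)} = \left(c - 4 c^{2}\right)^{2}$ ($D{\left(c \right)} = \left(- 4 c^{2} + c\right)^{2} = \left(c - 4 c^{2}\right)^{2}$)
$v = \frac{2353705225}{324}$ ($v = \left(- \frac{155}{6}\right)^{2} \left(-1 + 4 \left(- \frac{155}{6}\right)\right)^{2} = \frac{24025 \left(-1 - \frac{310}{3}\right)^{2}}{36} = \frac{24025 \left(- \frac{313}{3}\right)^{2}}{36} = \frac{24025}{36} \cdot \frac{97969}{9} = \frac{2353705225}{324} \approx 7.2645 \cdot 10^{6}$)
$\frac{v}{36597 + H{\left(175,127 \right)}} = \frac{2353705225}{324 \left(36597 + 175\right)} = \frac{2353705225}{324 \cdot 36772} = \frac{2353705225}{324} \cdot \frac{1}{36772} = \frac{2353705225}{11914128}$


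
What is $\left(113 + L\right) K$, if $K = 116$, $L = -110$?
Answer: $348$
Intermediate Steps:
$\left(113 + L\right) K = \left(113 - 110\right) 116 = 3 \cdot 116 = 348$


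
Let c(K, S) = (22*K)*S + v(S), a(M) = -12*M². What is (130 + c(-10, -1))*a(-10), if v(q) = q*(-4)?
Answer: -424800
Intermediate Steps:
v(q) = -4*q
c(K, S) = -4*S + 22*K*S (c(K, S) = (22*K)*S - 4*S = 22*K*S - 4*S = -4*S + 22*K*S)
(130 + c(-10, -1))*a(-10) = (130 + 2*(-1)*(-2 + 11*(-10)))*(-12*(-10)²) = (130 + 2*(-1)*(-2 - 110))*(-12*100) = (130 + 2*(-1)*(-112))*(-1200) = (130 + 224)*(-1200) = 354*(-1200) = -424800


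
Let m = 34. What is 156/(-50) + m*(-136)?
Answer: -115678/25 ≈ -4627.1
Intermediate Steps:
156/(-50) + m*(-136) = 156/(-50) + 34*(-136) = 156*(-1/50) - 4624 = -78/25 - 4624 = -115678/25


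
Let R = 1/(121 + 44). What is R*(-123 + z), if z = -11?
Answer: -134/165 ≈ -0.81212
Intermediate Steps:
R = 1/165 ≈ 0.0060606
R*(-123 + z) = (-123 - 11)/165 = (1/165)*(-134) = -134/165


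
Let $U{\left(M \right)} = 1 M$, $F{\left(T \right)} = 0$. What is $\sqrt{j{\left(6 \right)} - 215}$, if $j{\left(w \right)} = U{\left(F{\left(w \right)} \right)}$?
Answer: $i \sqrt{215} \approx 14.663 i$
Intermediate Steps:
$U{\left(M \right)} = M$
$j{\left(w \right)} = 0$
$\sqrt{j{\left(6 \right)} - 215} = \sqrt{0 - 215} = \sqrt{-215} = i \sqrt{215}$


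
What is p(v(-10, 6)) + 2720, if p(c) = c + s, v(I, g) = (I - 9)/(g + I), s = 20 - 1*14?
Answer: 10923/4 ≈ 2730.8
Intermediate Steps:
s = 6 (s = 20 - 14 = 6)
v(I, g) = (-9 + I)/(I + g)
p(c) = 6 + c (p(c) = c + 6 = 6 + c)
p(v(-10, 6)) + 2720 = (6 + (-9 - 10)/(-10 + 6)) + 2720 = (6 - 19/(-4)) + 2720 = (6 - ¼*(-19)) + 2720 = (6 + 19/4) + 2720 = 43/4 + 2720 = 10923/4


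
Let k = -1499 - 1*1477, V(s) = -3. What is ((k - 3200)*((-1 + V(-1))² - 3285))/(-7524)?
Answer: -5047336/1881 ≈ -2683.3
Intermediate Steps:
k = -2976 (k = -1499 - 1477 = -2976)
((k - 3200)*((-1 + V(-1))² - 3285))/(-7524) = ((-2976 - 3200)*((-1 - 3)² - 3285))/(-7524) = -6176*((-4)² - 3285)*(-1/7524) = -6176*(16 - 3285)*(-1/7524) = -6176*(-3269)*(-1/7524) = 20189344*(-1/7524) = -5047336/1881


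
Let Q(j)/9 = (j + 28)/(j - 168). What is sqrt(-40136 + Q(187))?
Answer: I*sqrt(14452331)/19 ≈ 200.09*I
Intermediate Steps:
Q(j) = 9*(28 + j)/(-168 + j) (Q(j) = 9*((j + 28)/(j - 168)) = 9*((28 + j)/(-168 + j)) = 9*(28 + j)/(-168 + j))
sqrt(-40136 + Q(187)) = sqrt(-40136 + 9*(28 + 187)/(-168 + 187)) = sqrt(-40136 + 9*215/19) = sqrt(-40136 + 9*(1/19)*215) = sqrt(-40136 + 1935/19) = sqrt(-760649/19) = I*sqrt(14452331)/19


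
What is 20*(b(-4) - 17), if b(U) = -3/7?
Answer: -2440/7 ≈ -348.57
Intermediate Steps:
b(U) = -3/7 (b(U) = -3*1/7 = -3/7)
20*(b(-4) - 17) = 20*(-3/7 - 17) = 20*(-122/7) = -2440/7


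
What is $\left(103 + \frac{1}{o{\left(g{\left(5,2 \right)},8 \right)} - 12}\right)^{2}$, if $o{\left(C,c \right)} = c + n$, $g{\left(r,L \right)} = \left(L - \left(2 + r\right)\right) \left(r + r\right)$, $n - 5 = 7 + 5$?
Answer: $\frac{1795600}{169} \approx 10625.0$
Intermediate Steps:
$n = 17$ ($n = 5 + \left(7 + 5\right) = 5 + 12 = 17$)
$g{\left(r,L \right)} = 2 r \left(-2 + L - r\right)$ ($g{\left(r,L \right)} = \left(-2 + L - r\right) 2 r = 2 r \left(-2 + L - r\right)$)
$o{\left(C,c \right)} = 17 + c$ ($o{\left(C,c \right)} = c + 17 = 17 + c$)
$\left(103 + \frac{1}{o{\left(g{\left(5,2 \right)},8 \right)} - 12}\right)^{2} = \left(103 + \frac{1}{\left(17 + 8\right) - 12}\right)^{2} = \left(103 + \frac{1}{25 - 12}\right)^{2} = \left(103 + \frac{1}{13}\right)^{2} = \left(\frac{1340}{13}\right)^{2} = \frac{1795600}{169}$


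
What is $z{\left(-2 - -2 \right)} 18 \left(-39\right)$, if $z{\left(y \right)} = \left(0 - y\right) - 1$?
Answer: $702$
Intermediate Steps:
$z{\left(y \right)} = -1 - y$ ($z{\left(y \right)} = - y - 1 = -1 - y$)
$z{\left(-2 - -2 \right)} 18 \left(-39\right) = \left(-1 - \left(-2 - -2\right)\right) 18 \left(-39\right) = \left(-1 - \left(-2 + 2\right)\right) 18 \left(-39\right) = \left(-1 - 0\right) 18 \left(-39\right) = \left(-1 + 0\right) 18 \left(-39\right) = \left(-1\right) 18 \left(-39\right) = \left(-18\right) \left(-39\right) = 702$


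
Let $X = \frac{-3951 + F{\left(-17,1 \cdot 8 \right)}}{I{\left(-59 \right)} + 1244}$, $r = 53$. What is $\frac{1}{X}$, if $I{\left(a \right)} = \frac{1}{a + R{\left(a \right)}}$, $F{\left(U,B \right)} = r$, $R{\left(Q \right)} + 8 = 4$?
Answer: $- \frac{78371}{245574} \approx -0.31913$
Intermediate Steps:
$R{\left(Q \right)} = -4$ ($R{\left(Q \right)} = -8 + 4 = -4$)
$F{\left(U,B \right)} = 53$
$I{\left(a \right)} = \frac{1}{-4 + a}$ ($I{\left(a \right)} = \frac{1}{a - 4} = \frac{1}{-4 + a}$)
$X = - \frac{245574}{78371}$ ($X = \frac{-3951 + 53}{\frac{1}{-4 - 59} + 1244} = - \frac{3898}{\frac{1}{-63} + 1244} = - \frac{3898}{- \frac{1}{63} + 1244} = - \frac{3898}{\frac{78371}{63}} = \left(-3898\right) \frac{63}{78371} = - \frac{245574}{78371} \approx -3.1335$)
$\frac{1}{X} = \frac{1}{- \frac{245574}{78371}} = - \frac{78371}{245574}$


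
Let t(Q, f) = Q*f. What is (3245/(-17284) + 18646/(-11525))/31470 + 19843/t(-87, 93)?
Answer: -1429816072399277/582995071251000 ≈ -2.4525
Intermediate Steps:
(3245/(-17284) + 18646/(-11525))/31470 + 19843/t(-87, 93) = (3245/(-17284) + 18646/(-11525))/31470 + 19843/((-87*93)) = (3245*(-1/17284) + 18646*(-1/11525))*(1/31470) + 19843/(-8091) = (-3245/17284 - 18646/11525)*(1/31470) + 19843*(-1/8091) = -359676089/199198100*1/31470 - 19843/8091 = -359676089/6268764207000 - 19843/8091 = -1429816072399277/582995071251000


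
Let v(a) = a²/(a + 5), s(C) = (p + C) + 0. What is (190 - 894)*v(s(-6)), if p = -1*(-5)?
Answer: -176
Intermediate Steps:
p = 5
s(C) = 5 + C (s(C) = (5 + C) + 0 = 5 + C)
v(a) = a²/(5 + a)
(190 - 894)*v(s(-6)) = (190 - 894)*((5 - 6)²/(5 + (5 - 6))) = -704*(-1)²/(5 - 1) = -704/4 = -704*¼ = -176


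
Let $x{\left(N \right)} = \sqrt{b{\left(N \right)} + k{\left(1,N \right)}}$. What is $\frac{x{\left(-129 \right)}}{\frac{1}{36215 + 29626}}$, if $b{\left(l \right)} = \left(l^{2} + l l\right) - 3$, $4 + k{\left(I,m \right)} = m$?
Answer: $65841 \sqrt{33146} \approx 1.1987 \cdot 10^{7}$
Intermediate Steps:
$k{\left(I,m \right)} = -4 + m$
$b{\left(l \right)} = -3 + 2 l^{2}$ ($b{\left(l \right)} = \left(l^{2} + l^{2}\right) - 3 = 2 l^{2} - 3 = -3 + 2 l^{2}$)
$x{\left(N \right)} = \sqrt{-7 + N + 2 N^{2}}$ ($x{\left(N \right)} = \sqrt{\left(-3 + 2 N^{2}\right) + \left(-4 + N\right)} = \sqrt{-7 + N + 2 N^{2}}$)
$\frac{x{\left(-129 \right)}}{\frac{1}{36215 + 29626}} = \frac{\sqrt{-7 - 129 + 2 \left(-129\right)^{2}}}{\frac{1}{36215 + 29626}} = \frac{\sqrt{-7 - 129 + 2 \cdot 16641}}{\frac{1}{65841}} = \sqrt{-7 - 129 + 33282} \frac{1}{\frac{1}{65841}} = \sqrt{33146} \cdot 65841 = 65841 \sqrt{33146}$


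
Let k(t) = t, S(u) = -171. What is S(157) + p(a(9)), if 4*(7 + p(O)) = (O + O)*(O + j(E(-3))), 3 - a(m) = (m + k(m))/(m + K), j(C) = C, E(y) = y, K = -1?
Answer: -5723/32 ≈ -178.84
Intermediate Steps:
a(m) = 3 - 2*m/(-1 + m) (a(m) = 3 - (m + m)/(m - 1) = 3 - 2*m/(-1 + m))
p(O) = -7 + O*(-3 + O)/2 (p(O) = -7 + ((O + O)*(O - 3))/4 = -7 + ((2*O)*(-3 + O))/4 = -7 + (2*O*(-3 + O))/4 = -7 + O*(-3 + O)/2)
S(157) + p(a(9)) = -171 + (-7 + ((-3 + 9)/(-1 + 9))²/2 - 3*(-3 + 9)/(2*(-1 + 9))) = -171 + (-7 + (6/8)²/2 - 3*6/(2*8)) = -171 + (-7 + ((⅛)*6)²/2 - 3*6/16) = -171 + (-7 + (¾)²/2 - 3/2*¾) = -171 + (-7 + (½)*(9/16) - 9/8) = -171 + (-7 + 9/32 - 9/8) = -171 - 251/32 = -5723/32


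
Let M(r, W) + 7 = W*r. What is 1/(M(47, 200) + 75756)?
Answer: 1/85149 ≈ 1.1744e-5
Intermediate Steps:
M(r, W) = -7 + W*r
1/(M(47, 200) + 75756) = 1/((-7 + 200*47) + 75756) = 1/((-7 + 9400) + 75756) = 1/(9393 + 75756) = 1/85149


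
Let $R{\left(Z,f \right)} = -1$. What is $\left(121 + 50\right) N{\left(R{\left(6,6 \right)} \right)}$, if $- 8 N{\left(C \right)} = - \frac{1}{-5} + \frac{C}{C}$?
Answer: $- \frac{513}{20} \approx -25.65$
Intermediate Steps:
$N{\left(C \right)} = - \frac{3}{20}$ ($N{\left(C \right)} = - \frac{- \frac{1}{-5} + \frac{C}{C}}{8} = - \frac{\left(-1\right) \left(- \frac{1}{5}\right) + 1}{8} = - \frac{\frac{1}{5} + 1}{8} = \left(- \frac{1}{8}\right) \frac{6}{5} = - \frac{3}{20}$)
$\left(121 + 50\right) N{\left(R{\left(6,6 \right)} \right)} = \left(121 + 50\right) \left(- \frac{3}{20}\right) = 171 \left(- \frac{3}{20}\right) = - \frac{513}{20}$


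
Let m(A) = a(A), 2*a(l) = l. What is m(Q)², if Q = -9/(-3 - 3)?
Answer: 9/16 ≈ 0.56250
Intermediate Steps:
a(l) = l/2
Q = 3/2 (Q = -9/(-6) = -9*(-⅙) = 3/2 ≈ 1.5000)
m(A) = A/2
m(Q)² = ((½)*(3/2))² = (¾)² = 9/16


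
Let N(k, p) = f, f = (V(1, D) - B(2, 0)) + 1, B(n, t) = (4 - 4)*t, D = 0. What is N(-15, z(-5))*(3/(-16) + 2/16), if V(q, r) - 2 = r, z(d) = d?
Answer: -3/16 ≈ -0.18750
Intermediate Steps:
B(n, t) = 0 (B(n, t) = 0*t = 0)
V(q, r) = 2 + r
f = 3 (f = ((2 + 0) - 1*0) + 1 = (2 + 0) + 1 = 2 + 1 = 3)
N(k, p) = 3
N(-15, z(-5))*(3/(-16) + 2/16) = 3*(3/(-16) + 2/16) = 3*(3*(-1/16) + 2*(1/16)) = 3*(-3/16 + ⅛) = 3*(-1/16) = -3/16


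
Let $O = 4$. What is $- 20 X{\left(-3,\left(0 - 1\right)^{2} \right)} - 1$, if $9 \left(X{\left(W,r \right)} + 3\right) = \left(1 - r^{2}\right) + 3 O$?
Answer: $\frac{97}{3} \approx 32.333$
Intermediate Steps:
$X{\left(W,r \right)} = - \frac{14}{9} - \frac{r^{2}}{9}$ ($X{\left(W,r \right)} = -3 + \frac{\left(1 - r^{2}\right) + 3 \cdot 4}{9} = -3 + \frac{\left(1 - r^{2}\right) + 12}{9} = -3 + \frac{13 - r^{2}}{9} = -3 - \left(- \frac{13}{9} + \frac{r^{2}}{9}\right) = - \frac{14}{9} - \frac{r^{2}}{9}$)
$- 20 X{\left(-3,\left(0 - 1\right)^{2} \right)} - 1 = - 20 \left(- \frac{14}{9} - \frac{\left(\left(0 - 1\right)^{2}\right)^{2}}{9}\right) - 1 = - 20 \left(- \frac{14}{9} - \frac{\left(\left(-1\right)^{2}\right)^{2}}{9}\right) - 1 = - 20 \left(- \frac{14}{9} - \frac{1^{2}}{9}\right) - 1 = - 20 \left(- \frac{14}{9} - \frac{1}{9}\right) - 1 = \left(-20\right) \left(- \frac{5}{3}\right) - 1 = \frac{100}{3} - 1 = \frac{97}{3}$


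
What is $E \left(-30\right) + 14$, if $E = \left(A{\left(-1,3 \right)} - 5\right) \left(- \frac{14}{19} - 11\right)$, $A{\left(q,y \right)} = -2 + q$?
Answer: $- \frac{53254}{19} \approx -2802.8$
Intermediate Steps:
$E = \frac{1784}{19}$ ($E = \left(\left(-2 - 1\right) - 5\right) \left(- \frac{14}{19} - 11\right) = \left(-3 - 5\right) \left(\left(-14\right) \frac{1}{19} - 11\right) = - 8 \left(- \frac{14}{19} - 11\right) = \left(-8\right) \left(- \frac{223}{19}\right) = \frac{1784}{19} \approx 93.895$)
$E \left(-30\right) + 14 = \frac{1784}{19} \left(-30\right) + 14 = - \frac{53520}{19} + 14 = - \frac{53254}{19}$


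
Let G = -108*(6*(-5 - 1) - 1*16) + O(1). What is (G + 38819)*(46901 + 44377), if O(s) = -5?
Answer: 4055481540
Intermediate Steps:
G = 5611 (G = -108*(6*(-5 - 1) - 1*16) - 5 = -108*(6*(-6) - 16) - 5 = -108*(-36 - 16) - 5 = -108*(-52) - 5 = 5616 - 5 = 5611)
(G + 38819)*(46901 + 44377) = (5611 + 38819)*(46901 + 44377) = 44430*91278 = 4055481540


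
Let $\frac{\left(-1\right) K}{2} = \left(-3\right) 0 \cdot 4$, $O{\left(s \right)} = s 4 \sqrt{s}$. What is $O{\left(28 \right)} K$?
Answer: $0$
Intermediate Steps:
$O{\left(s \right)} = 4 s^{\frac{3}{2}}$ ($O{\left(s \right)} = 4 s \sqrt{s} = 4 s^{\frac{3}{2}}$)
$K = 0$ ($K = - 2 \left(-3\right) 0 \cdot 4 = - 2 \cdot 0 \cdot 4 = \left(-2\right) 0 = 0$)
$O{\left(28 \right)} K = 4 \cdot 28^{\frac{3}{2}} \cdot 0 = 4 \cdot 56 \sqrt{7} \cdot 0 = 224 \sqrt{7} \cdot 0 = 0$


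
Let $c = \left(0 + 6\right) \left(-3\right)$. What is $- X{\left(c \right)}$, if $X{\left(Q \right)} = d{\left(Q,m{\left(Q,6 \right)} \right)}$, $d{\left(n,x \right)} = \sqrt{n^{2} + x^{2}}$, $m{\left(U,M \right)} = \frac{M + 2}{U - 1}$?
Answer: $- \frac{2 \sqrt{29257}}{19} \approx -18.005$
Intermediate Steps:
$c = -18$ ($c = 6 \left(-3\right) = -18$)
$m{\left(U,M \right)} = \frac{2 + M}{-1 + U}$
$X{\left(Q \right)} = \sqrt{Q^{2} + \frac{64}{\left(-1 + Q\right)^{2}}}$ ($X{\left(Q \right)} = \sqrt{Q^{2} + \left(\frac{2 + 6}{-1 + Q}\right)^{2}} = \sqrt{Q^{2} + \left(\frac{1}{-1 + Q} 8\right)^{2}} = \sqrt{Q^{2} + \left(\frac{8}{-1 + Q}\right)^{2}} = \sqrt{Q^{2} + \frac{64}{\left(-1 + Q\right)^{2}}}$)
$- X{\left(c \right)} = - \sqrt{\left(-18\right)^{2} + \frac{64}{\left(-1 - 18\right)^{2}}} = - \sqrt{324 + \frac{64}{361}} = - \sqrt{\frac{117028}{361}} = - \frac{2 \sqrt{29257}}{19}$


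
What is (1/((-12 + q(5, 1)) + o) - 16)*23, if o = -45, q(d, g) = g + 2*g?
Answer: -19895/54 ≈ -368.43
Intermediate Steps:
q(d, g) = 3*g
(1/((-12 + q(5, 1)) + o) - 16)*23 = (1/((-12 + 3*1) - 45) - 16)*23 = (1/((-12 + 3) - 45) - 16)*23 = (1/(-9 - 45) - 16)*23 = (1/(-54) - 16)*23 = (-1/54 - 16)*23 = -865/54*23 = -19895/54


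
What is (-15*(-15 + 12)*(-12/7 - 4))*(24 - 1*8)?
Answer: -28800/7 ≈ -4114.3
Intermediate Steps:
(-15*(-15 + 12)*(-12/7 - 4))*(24 - 1*8) = (-(-45)*(-12*⅐ - 4))*(24 - 8) = -(-45)*(-12/7 - 4)*16 = -(-45)*(-40)/7*16 = -15*120/7*16 = -1800/7*16 = -28800/7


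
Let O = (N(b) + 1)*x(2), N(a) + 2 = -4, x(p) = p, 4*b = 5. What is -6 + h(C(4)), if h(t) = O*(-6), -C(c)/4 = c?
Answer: 54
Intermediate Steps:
b = 5/4 (b = (¼)*5 = 5/4 ≈ 1.2500)
C(c) = -4*c
N(a) = -6 (N(a) = -2 - 4 = -6)
O = -10 (O = (-6 + 1)*2 = -5*2 = -10)
h(t) = 60 (h(t) = -10*(-6) = 60)
-6 + h(C(4)) = -6 + 60 = 54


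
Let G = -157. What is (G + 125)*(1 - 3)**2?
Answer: -128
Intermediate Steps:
(G + 125)*(1 - 3)**2 = (-157 + 125)*(1 - 3)**2 = -32*(-2)**2 = -32*4 = -128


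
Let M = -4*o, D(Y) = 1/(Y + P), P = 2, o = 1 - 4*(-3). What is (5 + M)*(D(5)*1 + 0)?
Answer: -47/7 ≈ -6.7143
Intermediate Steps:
o = 13 (o = 1 + 12 = 13)
D(Y) = 1/(2 + Y) (D(Y) = 1/(Y + 2) = 1/(2 + Y))
M = -52 (M = -4*13 = -52)
(5 + M)*(D(5)*1 + 0) = (5 - 52)*(1/(2 + 5) + 0) = -47*(1/7 + 0) = -47*((⅐)*1 + 0) = -47*(⅐ + 0) = -47*⅐ = -47/7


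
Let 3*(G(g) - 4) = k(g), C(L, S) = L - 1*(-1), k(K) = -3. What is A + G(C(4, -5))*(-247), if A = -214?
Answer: -955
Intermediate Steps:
C(L, S) = 1 + L (C(L, S) = L + 1 = 1 + L)
G(g) = 3 (G(g) = 4 + (⅓)*(-3) = 4 - 1 = 3)
A + G(C(4, -5))*(-247) = -214 + 3*(-247) = -214 - 741 = -955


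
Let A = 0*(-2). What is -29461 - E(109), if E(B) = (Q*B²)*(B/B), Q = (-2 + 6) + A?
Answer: -76985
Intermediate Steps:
A = 0
Q = 4 (Q = (-2 + 6) + 0 = 4 + 0 = 4)
E(B) = 4*B² (E(B) = (4*B²)*(B/B) = (4*B²)*1 = 4*B²)
-29461 - E(109) = -29461 - 4*109² = -29461 - 4*11881 = -29461 - 1*47524 = -29461 - 47524 = -76985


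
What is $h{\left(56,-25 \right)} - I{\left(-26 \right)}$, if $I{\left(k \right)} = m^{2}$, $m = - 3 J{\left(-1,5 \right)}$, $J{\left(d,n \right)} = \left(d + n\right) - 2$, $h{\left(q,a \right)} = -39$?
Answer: $-75$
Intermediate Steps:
$J{\left(d,n \right)} = -2 + d + n$
$m = -6$ ($m = - 3 \left(-2 - 1 + 5\right) = \left(-3\right) 2 = -6$)
$I{\left(k \right)} = 36$ ($I{\left(k \right)} = \left(-6\right)^{2} = 36$)
$h{\left(56,-25 \right)} - I{\left(-26 \right)} = -39 - 36 = -75$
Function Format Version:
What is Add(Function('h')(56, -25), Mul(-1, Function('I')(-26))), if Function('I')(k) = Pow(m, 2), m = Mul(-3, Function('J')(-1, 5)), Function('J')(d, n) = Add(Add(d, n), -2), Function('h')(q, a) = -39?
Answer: -75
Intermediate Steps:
Function('J')(d, n) = Add(-2, d, n)
m = -6 (m = Mul(-3, Add(-2, -1, 5)) = Mul(-3, 2) = -6)
Function('I')(k) = 36 (Function('I')(k) = Pow(-6, 2) = 36)
Add(Function('h')(56, -25), Mul(-1, Function('I')(-26))) = Add(-39, Mul(-1, 36)) = Add(-39, -36) = -75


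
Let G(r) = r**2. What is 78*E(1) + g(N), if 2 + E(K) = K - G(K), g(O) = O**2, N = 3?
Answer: -147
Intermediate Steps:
E(K) = -2 + K - K**2 (E(K) = -2 + (K - K**2) = -2 + K - K**2)
78*E(1) + g(N) = 78*(-2 + 1 - 1*1**2) + 3**2 = 78*(-2 + 1 - 1*1) + 9 = 78*(-2 + 1 - 1) + 9 = 78*(-2) + 9 = -156 + 9 = -147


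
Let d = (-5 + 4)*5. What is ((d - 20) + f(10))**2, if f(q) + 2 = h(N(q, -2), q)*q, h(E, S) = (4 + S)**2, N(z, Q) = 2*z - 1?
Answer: 3736489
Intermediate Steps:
N(z, Q) = -1 + 2*z
d = -5 (d = -1*5 = -5)
f(q) = -2 + q*(4 + q)**2 (f(q) = -2 + (4 + q)**2*q = -2 + q*(4 + q)**2)
((d - 20) + f(10))**2 = ((-5 - 20) + (-2 + 10*(4 + 10)**2))**2 = (-25 + (-2 + 10*14**2))**2 = (-25 + (-2 + 10*196))**2 = (-25 + (-2 + 1960))**2 = (-25 + 1958)**2 = 1933**2 = 3736489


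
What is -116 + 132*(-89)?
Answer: -11864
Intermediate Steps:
-116 + 132*(-89) = -116 - 11748 = -11864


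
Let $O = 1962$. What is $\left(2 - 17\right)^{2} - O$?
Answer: $-1737$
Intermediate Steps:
$\left(2 - 17\right)^{2} - O = \left(2 - 17\right)^{2} - 1962 = \left(-15\right)^{2} - 1962 = 225 - 1962 = -1737$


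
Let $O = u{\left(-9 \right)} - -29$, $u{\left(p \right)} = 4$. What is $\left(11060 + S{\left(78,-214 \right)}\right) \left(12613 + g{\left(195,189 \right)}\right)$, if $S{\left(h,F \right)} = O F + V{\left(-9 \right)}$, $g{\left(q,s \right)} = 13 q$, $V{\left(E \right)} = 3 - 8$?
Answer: $60485964$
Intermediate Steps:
$V{\left(E \right)} = -5$ ($V{\left(E \right)} = 3 - 8 = -5$)
$O = 33$ ($O = 4 - -29 = 4 + 29 = 33$)
$S{\left(h,F \right)} = -5 + 33 F$ ($S{\left(h,F \right)} = 33 F - 5 = -5 + 33 F$)
$\left(11060 + S{\left(78,-214 \right)}\right) \left(12613 + g{\left(195,189 \right)}\right) = \left(11060 + \left(-5 + 33 \left(-214\right)\right)\right) \left(12613 + 13 \cdot 195\right) = \left(11060 - 7067\right) \left(12613 + 2535\right) = \left(11060 - 7067\right) 15148 = 3993 \cdot 15148 = 60485964$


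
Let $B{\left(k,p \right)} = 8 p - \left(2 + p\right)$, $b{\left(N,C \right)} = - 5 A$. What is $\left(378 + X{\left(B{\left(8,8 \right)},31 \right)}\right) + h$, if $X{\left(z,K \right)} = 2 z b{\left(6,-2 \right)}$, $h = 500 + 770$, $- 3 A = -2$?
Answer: $1288$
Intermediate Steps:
$A = \frac{2}{3}$ ($A = \left(- \frac{1}{3}\right) \left(-2\right) = \frac{2}{3} \approx 0.66667$)
$b{\left(N,C \right)} = - \frac{10}{3}$ ($b{\left(N,C \right)} = \left(-5\right) \frac{2}{3} = - \frac{10}{3}$)
$h = 1270$
$B{\left(k,p \right)} = -2 + 7 p$
$X{\left(z,K \right)} = - \frac{20 z}{3}$ ($X{\left(z,K \right)} = 2 z \left(- \frac{10}{3}\right) = - \frac{20 z}{3}$)
$\left(378 + X{\left(B{\left(8,8 \right)},31 \right)}\right) + h = \left(378 - \frac{20 \left(-2 + 7 \cdot 8\right)}{3}\right) + 1270 = \left(378 - \frac{20 \left(-2 + 56\right)}{3}\right) + 1270 = \left(378 - 360\right) + 1270 = 18 + 1270 = 1288$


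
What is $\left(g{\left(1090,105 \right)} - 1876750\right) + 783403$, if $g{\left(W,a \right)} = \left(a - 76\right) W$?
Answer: $-1061737$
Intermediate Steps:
$g{\left(W,a \right)} = W \left(-76 + a\right)$ ($g{\left(W,a \right)} = \left(-76 + a\right) W = W \left(-76 + a\right)$)
$\left(g{\left(1090,105 \right)} - 1876750\right) + 783403 = \left(1090 \left(-76 + 105\right) - 1876750\right) + 783403 = \left(1090 \cdot 29 - 1876750\right) + 783403 = \left(31610 - 1876750\right) + 783403 = -1845140 + 783403 = -1061737$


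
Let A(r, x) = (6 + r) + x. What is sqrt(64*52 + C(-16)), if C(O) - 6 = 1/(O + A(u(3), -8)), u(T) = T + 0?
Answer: sqrt(750135)/15 ≈ 57.740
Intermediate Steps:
u(T) = T
A(r, x) = 6 + r + x
C(O) = 6 + 1/(1 + O) (C(O) = 6 + 1/(O + (6 + 3 - 8)) = 6 + 1/(O + 1) = 6 + 1/(1 + O))
sqrt(64*52 + C(-16)) = sqrt(64*52 + (7 + 6*(-16))/(1 - 16)) = sqrt(3328 + (7 - 96)/(-15)) = sqrt(3328 - 1/15*(-89)) = sqrt(3328 + 89/15) = sqrt(50009/15) = sqrt(750135)/15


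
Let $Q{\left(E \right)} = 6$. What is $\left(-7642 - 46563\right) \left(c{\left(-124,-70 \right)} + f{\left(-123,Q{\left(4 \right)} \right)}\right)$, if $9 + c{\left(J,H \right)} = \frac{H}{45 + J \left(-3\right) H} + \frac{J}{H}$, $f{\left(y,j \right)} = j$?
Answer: $\frac{2418269347}{36393} \approx 66449.0$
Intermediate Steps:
$c{\left(J,H \right)} = -9 + \frac{H}{45 - 3 H J} + \frac{J}{H}$ ($c{\left(J,H \right)} = -9 + \left(\frac{H}{45 + J \left(-3\right) H} + \frac{J}{H}\right) = -9 + \left(\frac{H}{45 + - 3 J H} + \frac{J}{H}\right) = -9 + \left(\frac{H}{45 - 3 H J} + \frac{J}{H}\right) = -9 + \frac{H}{45 - 3 H J} + \frac{J}{H}$)
$\left(-7642 - 46563\right) \left(c{\left(-124,-70 \right)} + f{\left(-123,Q{\left(4 \right)} \right)}\right) = \left(-7642 - 46563\right) \left(\frac{\left(-15\right) \left(-124\right) + 135 \left(-70\right) - \frac{\left(-70\right)^{2}}{3} - 70 \left(-124\right)^{2} - - 1116 \left(-70\right)^{2}}{\left(-70\right) \left(-15 - -8680\right)} + 6\right) = - 54205 \left(- \frac{1860 - 9450 - \frac{4900}{3} - 1076320 - \left(-1116\right) 4900}{70 \left(-15 + 8680\right)} + 6\right) = - 54205 \left(- \frac{1860 - 9450 - \frac{4900}{3} - 1076320 + 5468400}{70 \cdot 8665} + 6\right) = - 54205 \left(\left(- \frac{1}{70}\right) \frac{1}{8665} \cdot \frac{13148570}{3} + 6\right) = - 54205 \left(- \frac{1314857}{181965} + 6\right) = \left(-54205\right) \left(- \frac{223067}{181965}\right) = \frac{2418269347}{36393}$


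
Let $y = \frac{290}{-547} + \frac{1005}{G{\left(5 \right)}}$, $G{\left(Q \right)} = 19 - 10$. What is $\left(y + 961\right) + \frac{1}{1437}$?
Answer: $\frac{842741651}{786039} \approx 1072.1$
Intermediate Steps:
$G{\left(Q \right)} = 9$
$y = \frac{182375}{1641}$ ($y = \frac{290}{-547} + \frac{1005}{9} = 290 \left(- \frac{1}{547}\right) + 1005 \cdot \frac{1}{9} = - \frac{290}{547} + \frac{335}{3} = \frac{182375}{1641} \approx 111.14$)
$\left(y + 961\right) + \frac{1}{1437} = \left(\frac{182375}{1641} + 961\right) + \frac{1}{1437} = \frac{1759376}{1641} + \frac{1}{1437} = \frac{842741651}{786039}$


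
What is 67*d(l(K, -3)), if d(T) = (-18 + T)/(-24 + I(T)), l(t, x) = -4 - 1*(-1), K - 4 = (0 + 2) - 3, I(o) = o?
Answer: 469/9 ≈ 52.111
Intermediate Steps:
K = 3 (K = 4 + ((0 + 2) - 3) = 4 + (2 - 3) = 4 - 1 = 3)
l(t, x) = -3 (l(t, x) = -4 + 1 = -3)
d(T) = (-18 + T)/(-24 + T)
67*d(l(K, -3)) = 67*((-18 - 3)/(-24 - 3)) = 67*(-21/(-27)) = 67*(-1/27*(-21)) = 67*(7/9) = 469/9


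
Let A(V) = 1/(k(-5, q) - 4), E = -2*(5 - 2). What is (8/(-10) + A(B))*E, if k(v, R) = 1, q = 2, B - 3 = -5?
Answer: 34/5 ≈ 6.8000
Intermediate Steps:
B = -2 (B = 3 - 5 = -2)
E = -6 (E = -2*3 = -6)
A(V) = -⅓ (A(V) = 1/(1 - 4) = 1/(-3) = -⅓)
(8/(-10) + A(B))*E = (8/(-10) - ⅓)*(-6) = (8*(-⅒) - ⅓)*(-6) = (-⅘ - ⅓)*(-6) = -17/15*(-6) = 34/5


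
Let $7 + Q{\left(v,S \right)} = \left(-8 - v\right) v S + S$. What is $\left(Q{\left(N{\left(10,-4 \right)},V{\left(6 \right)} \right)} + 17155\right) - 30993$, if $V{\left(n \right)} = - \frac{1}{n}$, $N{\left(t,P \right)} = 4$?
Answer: $- \frac{83023}{6} \approx -13837.0$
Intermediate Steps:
$Q{\left(v,S \right)} = -7 + S + S v \left(-8 - v\right)$ ($Q{\left(v,S \right)} = -7 + \left(\left(-8 - v\right) v S + S\right) = -7 + \left(v \left(-8 - v\right) S + S\right) = -7 + \left(S v \left(-8 - v\right) + S\right) = -7 + \left(S + S v \left(-8 - v\right)\right) = -7 + S + S v \left(-8 - v\right)$)
$\left(Q{\left(N{\left(10,-4 \right)},V{\left(6 \right)} \right)} + 17155\right) - 30993 = \left(\left(-7 - \frac{1}{6} - - \frac{1}{6} \cdot 4^{2} - 8 \left(- \frac{1}{6}\right) 4\right) + 17155\right) - 30993 = \left(\left(-7 - \frac{1}{6} - \left(-1\right) \frac{1}{6} \cdot 16 - 8 \left(\left(-1\right) \frac{1}{6}\right) 4\right) + 17155\right) - 30993 = \left(\left(-7 - \frac{1}{6} - \left(- \frac{1}{6}\right) 16 - \left(- \frac{4}{3}\right) 4\right) + 17155\right) - 30993 = \left(\left(-7 - \frac{1}{6} + \frac{8}{3} + \frac{16}{3}\right) + 17155\right) - 30993 = \left(\frac{5}{6} + 17155\right) - 30993 = \frac{102935}{6} - 30993 = - \frac{83023}{6}$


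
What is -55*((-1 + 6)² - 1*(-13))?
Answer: -2090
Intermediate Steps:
-55*((-1 + 6)² - 1*(-13)) = -55*(5² + 13) = -55*(25 + 13) = -55*38 = -2090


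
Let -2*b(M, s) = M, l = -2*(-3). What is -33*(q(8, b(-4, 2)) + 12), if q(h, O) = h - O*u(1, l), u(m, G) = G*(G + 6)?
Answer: 4092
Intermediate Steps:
l = 6
u(m, G) = G*(6 + G)
b(M, s) = -M/2
q(h, O) = h - 72*O (q(h, O) = h - O*6*(6 + 6) = h - O*6*12 = h - O*72 = h - 72*O)
-33*(q(8, b(-4, 2)) + 12) = -33*((8 - (-36)*(-4)) + 12) = -33*((8 - 72*2) + 12) = -33*((8 - 144) + 12) = -33*(-136 + 12) = -33*(-124) = 4092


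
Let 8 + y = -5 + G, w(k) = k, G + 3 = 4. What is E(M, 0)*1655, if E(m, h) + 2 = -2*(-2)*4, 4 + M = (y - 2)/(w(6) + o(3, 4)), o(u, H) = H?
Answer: 23170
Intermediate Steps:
G = 1 (G = -3 + 4 = 1)
y = -12 (y = -8 + (-5 + 1) = -8 - 4 = -12)
M = -27/5 (M = -4 + (-12 - 2)/(6 + 4) = -4 - 14/10 = -4 - 14*⅒ = -4 - 7/5 = -27/5 ≈ -5.4000)
E(m, h) = 14 (E(m, h) = -2 - 2*(-2)*4 = -2 + 4*4 = -2 + 16 = 14)
E(M, 0)*1655 = 14*1655 = 23170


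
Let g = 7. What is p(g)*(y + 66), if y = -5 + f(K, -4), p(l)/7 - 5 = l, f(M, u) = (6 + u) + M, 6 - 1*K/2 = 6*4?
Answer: 2268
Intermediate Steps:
K = -36 (K = 12 - 12*4 = 12 - 2*24 = 12 - 48 = -36)
f(M, u) = 6 + M + u
p(l) = 35 + 7*l
y = -39 (y = -5 + (6 - 36 - 4) = -5 - 34 = -39)
p(g)*(y + 66) = (35 + 7*7)*(-39 + 66) = (35 + 49)*27 = 84*27 = 2268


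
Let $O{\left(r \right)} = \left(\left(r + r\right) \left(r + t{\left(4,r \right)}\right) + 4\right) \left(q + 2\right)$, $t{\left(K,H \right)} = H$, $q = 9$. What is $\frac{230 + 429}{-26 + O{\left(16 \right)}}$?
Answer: $\frac{659}{11282} \approx 0.058412$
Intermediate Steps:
$O{\left(r \right)} = 44 + 44 r^{2}$ ($O{\left(r \right)} = \left(\left(r + r\right) \left(r + r\right) + 4\right) \left(9 + 2\right) = \left(2 r 2 r + 4\right) 11 = \left(4 r^{2} + 4\right) 11 = \left(4 + 4 r^{2}\right) 11 = 44 + 44 r^{2}$)
$\frac{230 + 429}{-26 + O{\left(16 \right)}} = \frac{230 + 429}{-26 + \left(44 + 44 \cdot 16^{2}\right)} = \frac{659}{-26 + \left(44 + 44 \cdot 256\right)} = \frac{659}{-26 + \left(44 + 11264\right)} = \frac{659}{-26 + 11308} = \frac{659}{11282}$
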